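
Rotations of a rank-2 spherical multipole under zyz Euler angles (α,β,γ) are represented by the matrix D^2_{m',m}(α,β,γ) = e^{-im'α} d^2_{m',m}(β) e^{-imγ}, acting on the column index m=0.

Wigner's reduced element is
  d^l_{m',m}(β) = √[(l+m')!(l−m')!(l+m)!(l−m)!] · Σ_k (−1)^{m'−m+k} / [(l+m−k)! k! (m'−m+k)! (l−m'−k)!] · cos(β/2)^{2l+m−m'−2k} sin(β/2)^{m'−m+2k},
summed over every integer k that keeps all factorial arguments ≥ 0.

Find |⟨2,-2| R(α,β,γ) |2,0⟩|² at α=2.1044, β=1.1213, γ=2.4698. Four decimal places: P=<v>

D^2_{-2,0}(2.1044,1.1213,2.4698) = e^{-i·-2·2.1044}·d^2_{-2,0}(1.1213)·e^{-i·0·2.4698}. Compute d first:
c=cos(1.1213/2)=0.846910, s=sin(1.1213/2)=0.531737; N=√[1·24·2·2]=9.797959
k∈{2} keeps every argument non-negative
  k=2: (−1)^0·9.7980/(4)·0.8469^2·0.5317^2 = +0.496756
d^2_{-2,0}(1.1213) = +0.496756
|D^2_{-2,0}|² = |d^2_{-2,0}(β)|² = (+0.496756)² = 0.246767 (the z-rotation phases have unit modulus)

P=0.2468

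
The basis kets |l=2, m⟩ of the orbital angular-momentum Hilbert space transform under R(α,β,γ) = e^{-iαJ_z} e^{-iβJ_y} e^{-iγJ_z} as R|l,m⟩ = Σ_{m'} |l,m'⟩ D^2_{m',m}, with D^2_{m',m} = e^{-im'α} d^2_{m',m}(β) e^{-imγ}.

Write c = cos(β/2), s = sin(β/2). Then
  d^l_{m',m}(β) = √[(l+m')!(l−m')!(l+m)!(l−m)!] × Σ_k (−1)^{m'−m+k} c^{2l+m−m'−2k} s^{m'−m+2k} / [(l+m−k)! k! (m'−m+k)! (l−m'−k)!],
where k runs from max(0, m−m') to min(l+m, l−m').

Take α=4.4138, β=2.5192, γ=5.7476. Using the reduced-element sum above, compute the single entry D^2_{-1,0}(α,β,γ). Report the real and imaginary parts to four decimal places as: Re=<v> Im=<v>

Split into d^2_{-1,0}(β=2.5192) × two z-phases.
With c≡cos(β/2)=0.306198 and s≡sin(β/2)=0.951968, N=[1·6·2·2]^{1/2}=4.898979
k: max(0,(0)−(-1))=1 … min(2+(0),2−(-1))=2
  k=1: (−1)^0·4.8990/(2)·0.3062^3·0.9520^1 = +0.066943
  k=2: (−1)^1·4.8990/(2)·0.3062^1·0.9520^3 = -0.647060
d^2_{-1,0}(2.5192) = +0.066943 -0.647060 = -0.580117
Attach z-rotation phases: D = e^{-i(-1)(4.4138)}·(-0.580117)·e^{-i(0)(5.7476)} = +0.170654+0.554448i

Re=0.1707 Im=0.5544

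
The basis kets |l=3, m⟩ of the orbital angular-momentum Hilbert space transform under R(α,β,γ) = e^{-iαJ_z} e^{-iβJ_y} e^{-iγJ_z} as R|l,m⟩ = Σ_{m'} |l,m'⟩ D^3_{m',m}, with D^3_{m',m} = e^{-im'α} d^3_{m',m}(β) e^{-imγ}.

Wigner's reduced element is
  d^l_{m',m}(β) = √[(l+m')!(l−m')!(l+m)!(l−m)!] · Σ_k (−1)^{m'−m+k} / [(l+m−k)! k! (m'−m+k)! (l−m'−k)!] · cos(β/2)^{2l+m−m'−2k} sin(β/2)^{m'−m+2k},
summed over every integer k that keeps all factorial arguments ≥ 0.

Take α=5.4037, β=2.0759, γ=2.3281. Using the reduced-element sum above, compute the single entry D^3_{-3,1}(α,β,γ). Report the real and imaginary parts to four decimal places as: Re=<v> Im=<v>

Re=0.1383 Im=0.5325

D^3_{-3,1}(5.4037,2.0759,2.3281) = e^{-i·-3·5.4037}·d^3_{-3,1}(2.0759)·e^{-i·1·2.3281}. Compute d first:
Half-angle: c=0.507987, s=0.861365. N=√(1·720·24·2)=185.903201
k∈{4} keeps every argument non-negative
  k=4: (−1)^0·185.9032/(48)·0.5080^2·0.8614^4 = +0.550173
d^3_{-3,1}(2.0759) = +0.550173
Attach z-rotation phases: D = e^{-i(-3)(5.4037)}·(+0.550173)·e^{-i(1)(2.3281)} = +0.138335+0.532498i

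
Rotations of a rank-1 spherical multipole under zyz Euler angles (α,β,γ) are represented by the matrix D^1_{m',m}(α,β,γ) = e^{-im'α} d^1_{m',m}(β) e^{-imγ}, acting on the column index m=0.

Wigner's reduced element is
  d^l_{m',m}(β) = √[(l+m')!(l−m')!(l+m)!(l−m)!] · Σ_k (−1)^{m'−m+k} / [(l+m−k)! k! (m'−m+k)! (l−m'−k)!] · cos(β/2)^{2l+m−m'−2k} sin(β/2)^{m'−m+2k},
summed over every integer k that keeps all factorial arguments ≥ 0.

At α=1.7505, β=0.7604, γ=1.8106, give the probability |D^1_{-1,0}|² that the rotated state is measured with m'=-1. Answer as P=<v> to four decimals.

P=0.2375

Split into d^1_{-1,0}(β=0.7604) × two z-phases.
c=cos(0.7604/2)=0.928590, s=sin(0.7604/2)=0.371106; N=√[1·2·1·1]=1.414214
Admissible k: 1..1 (factorial args all ≥0)
  k=1: (−1)^0·1.4142/(1)·0.9286^1·0.3711^1 = +0.487346
d^1_{-1,0}(0.7604) = +0.487346
|D^1_{-1,0}|² = |d^1_{-1,0}(β)|² = (+0.487346)² = 0.237506 (the z-rotation phases have unit modulus)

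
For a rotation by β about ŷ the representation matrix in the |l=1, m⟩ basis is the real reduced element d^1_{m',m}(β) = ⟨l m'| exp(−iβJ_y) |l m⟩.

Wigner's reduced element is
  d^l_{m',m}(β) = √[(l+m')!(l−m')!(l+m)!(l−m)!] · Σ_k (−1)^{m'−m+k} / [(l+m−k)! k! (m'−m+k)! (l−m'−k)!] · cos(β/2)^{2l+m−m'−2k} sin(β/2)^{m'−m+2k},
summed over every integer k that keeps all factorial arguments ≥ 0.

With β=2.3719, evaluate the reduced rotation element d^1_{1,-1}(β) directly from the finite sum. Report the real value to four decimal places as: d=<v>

d^1_{1,-1}(β=2.3719) via Wigner's sum:
Half-angle: c=0.375417, s=0.926856. N=√(2·1·1·2)=2.000000
Admissible k: 0..0 (factorial args all ≥0)
  k=0: (−1)^2·2.0000/(2)·0.3754^0·0.9269^2 = +0.859062
d^1_{1,-1}(2.3719) = +0.859062

d=0.8591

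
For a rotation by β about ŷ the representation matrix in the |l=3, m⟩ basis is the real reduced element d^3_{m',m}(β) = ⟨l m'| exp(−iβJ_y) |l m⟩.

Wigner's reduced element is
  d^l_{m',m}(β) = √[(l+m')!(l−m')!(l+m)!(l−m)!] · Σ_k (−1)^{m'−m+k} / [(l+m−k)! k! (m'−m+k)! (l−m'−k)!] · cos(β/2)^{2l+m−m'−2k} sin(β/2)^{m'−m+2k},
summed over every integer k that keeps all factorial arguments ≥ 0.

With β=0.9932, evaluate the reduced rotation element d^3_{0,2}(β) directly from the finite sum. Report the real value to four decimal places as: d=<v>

d^3_{0,2}(β=0.9932) via Wigner's sum:
Half-angle: c=0.879208, s=0.476439. N=√(6·6·120·1)=65.726707
Admissible k: 2..3 (factorial args all ≥0)
  k=2: (−1)^0·65.7267/(12)·0.8792^4·0.4764^2 = +0.742918
  k=3: (−1)^1·65.7267/(12)·0.8792^2·0.4764^4 = -0.218159
d^3_{0,2}(0.9932) = +0.742918 -0.218159 = +0.524759

d=0.5248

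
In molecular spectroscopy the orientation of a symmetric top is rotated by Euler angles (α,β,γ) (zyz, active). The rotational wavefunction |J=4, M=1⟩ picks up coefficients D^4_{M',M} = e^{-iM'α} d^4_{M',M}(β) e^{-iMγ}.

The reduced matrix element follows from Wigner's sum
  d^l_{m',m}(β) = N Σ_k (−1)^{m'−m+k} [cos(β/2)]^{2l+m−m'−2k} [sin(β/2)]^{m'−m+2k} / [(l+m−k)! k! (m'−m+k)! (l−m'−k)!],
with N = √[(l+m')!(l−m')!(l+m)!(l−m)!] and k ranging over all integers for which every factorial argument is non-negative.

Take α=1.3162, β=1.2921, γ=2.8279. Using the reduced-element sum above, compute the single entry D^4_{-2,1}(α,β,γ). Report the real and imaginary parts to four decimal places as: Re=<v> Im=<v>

Re=0.2399 Im=-0.0475

D^4_{-2,1}(1.3162,1.2921,2.8279) = e^{-i·-2·1.3162}·d^4_{-2,1}(1.2921)·e^{-i·1·2.8279}. Compute d first:
Half-angle: c=0.798468, s=0.602037. N=√(2·720·120·6)=1018.233765
The bounds max(0,m−m')=3 and min(l+m,l−m')=5 give 3 terms
  k=3: (−1)^0·1018.2338/(72)·0.7985^5·0.6020^3 = +1.001550
  k=4: (−1)^1·1018.2338/(48)·0.7985^3·0.6020^5 = -0.854074
  k=5: (−1)^2·1018.2338/(240)·0.7985^1·0.6020^7 = +0.097108
d^4_{-2,1}(1.2921) = +1.001550 -0.854074 +0.097108 = +0.244585
D = (-0.873138+0.487472i)·(+0.244585)·(-0.951201-0.308573i) = +0.239925-0.047512i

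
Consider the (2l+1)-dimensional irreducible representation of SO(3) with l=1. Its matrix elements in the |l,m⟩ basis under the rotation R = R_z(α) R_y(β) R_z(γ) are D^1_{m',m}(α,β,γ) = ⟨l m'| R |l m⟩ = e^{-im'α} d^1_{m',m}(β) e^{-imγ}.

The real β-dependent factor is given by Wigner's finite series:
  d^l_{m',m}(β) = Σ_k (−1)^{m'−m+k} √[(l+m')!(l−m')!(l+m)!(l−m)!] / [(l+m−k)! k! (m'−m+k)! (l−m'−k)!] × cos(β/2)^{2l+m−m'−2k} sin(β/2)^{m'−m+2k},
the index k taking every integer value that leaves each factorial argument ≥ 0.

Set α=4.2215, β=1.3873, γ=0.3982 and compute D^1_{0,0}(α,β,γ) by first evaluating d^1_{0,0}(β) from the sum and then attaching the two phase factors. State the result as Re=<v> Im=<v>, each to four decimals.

D^1_{0,0}(4.2215,1.3873,0.3982) = e^{-i·0·4.2215}·d^1_{0,0}(1.3873)·e^{-i·0·0.3982}. Compute d first:
Half-angle: c=0.768918, s=0.639348. N=√(1·1·1·1)=1.000000
The bounds max(0,m−m')=0 and min(l+m,l−m')=1 give 2 terms
  k=0: (−1)^0·1.0000/(1)·0.7689^2·0.6393^0 = +0.591234
  k=1: (−1)^1·1.0000/(1)·0.7689^0·0.6393^2 = -0.408766
d^1_{0,0}(1.3873) = +0.591234 -0.408766 = +0.182468
Attach z-rotation phases: D = e^{-i(0)(4.2215)}·(+0.182468)·e^{-i(0)(0.3982)} = +0.182468+0.000000i

Re=0.1825 Im=0.0000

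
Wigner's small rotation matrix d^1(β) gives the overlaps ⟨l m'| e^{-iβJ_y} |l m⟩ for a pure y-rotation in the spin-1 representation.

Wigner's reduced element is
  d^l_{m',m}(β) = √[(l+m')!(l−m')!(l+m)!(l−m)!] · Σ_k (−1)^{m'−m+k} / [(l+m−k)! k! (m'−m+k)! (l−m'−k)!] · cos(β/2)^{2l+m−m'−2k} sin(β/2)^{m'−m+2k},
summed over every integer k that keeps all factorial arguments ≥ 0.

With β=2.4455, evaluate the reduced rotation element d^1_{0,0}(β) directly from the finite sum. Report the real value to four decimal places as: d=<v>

d^1_{0,0}(β=2.4455) via Wigner's sum:
Half-angle: c=0.341062, s=0.940041. N=√(1·1·1·1)=1.000000
The bounds max(0,m−m')=0 and min(l+m,l−m')=1 give 2 terms
  k=0: (−1)^0·1.0000/(1)·0.3411^2·0.9400^0 = +0.116323
  k=1: (−1)^1·1.0000/(1)·0.3411^0·0.9400^2 = -0.883677
d^1_{0,0}(2.4455) = +0.116323 -0.883677 = -0.767354

d=-0.7674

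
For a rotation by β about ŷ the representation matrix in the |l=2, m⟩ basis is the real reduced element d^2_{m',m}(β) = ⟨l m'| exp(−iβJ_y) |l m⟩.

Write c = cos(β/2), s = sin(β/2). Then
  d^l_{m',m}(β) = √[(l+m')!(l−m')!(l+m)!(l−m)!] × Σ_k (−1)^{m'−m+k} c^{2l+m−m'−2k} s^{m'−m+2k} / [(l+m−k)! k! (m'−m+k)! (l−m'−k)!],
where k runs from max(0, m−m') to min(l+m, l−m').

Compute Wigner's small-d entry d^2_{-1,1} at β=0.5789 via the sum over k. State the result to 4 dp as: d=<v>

d=0.2179

d^2_{-1,1}(β=0.5789) via Wigner's sum:
c=cos(0.5789/2)=0.958401, s=sin(0.5789/2)=0.285425; N=√[1·6·6·1]=6.000000
k: max(0,(1)−(-1))=2 … min(2+(1),2−(-1))=3
  k=2: (−1)^0·6.0000/(2)·0.9584^2·0.2854^2 = +0.224492
  k=3: (−1)^1·6.0000/(6)·0.9584^0·0.2854^4 = -0.006637
d^2_{-1,1}(0.5789) = +0.224492 -0.006637 = +0.217855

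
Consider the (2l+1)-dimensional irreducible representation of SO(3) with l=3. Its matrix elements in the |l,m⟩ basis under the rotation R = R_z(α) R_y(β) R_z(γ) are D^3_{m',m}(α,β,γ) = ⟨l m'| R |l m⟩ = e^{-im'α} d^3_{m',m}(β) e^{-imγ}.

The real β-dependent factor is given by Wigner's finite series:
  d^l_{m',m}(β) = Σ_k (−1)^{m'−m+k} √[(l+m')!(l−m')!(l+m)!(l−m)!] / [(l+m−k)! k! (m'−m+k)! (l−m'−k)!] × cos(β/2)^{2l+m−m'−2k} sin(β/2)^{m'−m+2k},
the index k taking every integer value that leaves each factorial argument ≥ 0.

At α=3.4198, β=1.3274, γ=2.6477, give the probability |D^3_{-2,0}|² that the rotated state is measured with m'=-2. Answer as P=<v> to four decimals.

D^3_{-2,0}(3.4198,1.3274,2.6477) = e^{-i·-2·3.4198}·d^3_{-2,0}(1.3274)·e^{-i·0·2.6477}. Compute d first:
Half-angle: c=0.787718, s=0.616036. N=√(1·120·6·6)=65.726707
k∈{2,3} keeps every argument non-negative
  k=2: (−1)^0·65.7267/(12)·0.7877^4·0.6160^2 = +0.800306
  k=3: (−1)^1·65.7267/(12)·0.7877^2·0.6160^4 = -0.489470
d^3_{-2,0}(1.3274) = +0.800306 -0.489470 = +0.310836
|D^3_{-2,0}|² = |d^3_{-2,0}(β)|² = (+0.310836)² = 0.096619 (the z-rotation phases have unit modulus)

P=0.0966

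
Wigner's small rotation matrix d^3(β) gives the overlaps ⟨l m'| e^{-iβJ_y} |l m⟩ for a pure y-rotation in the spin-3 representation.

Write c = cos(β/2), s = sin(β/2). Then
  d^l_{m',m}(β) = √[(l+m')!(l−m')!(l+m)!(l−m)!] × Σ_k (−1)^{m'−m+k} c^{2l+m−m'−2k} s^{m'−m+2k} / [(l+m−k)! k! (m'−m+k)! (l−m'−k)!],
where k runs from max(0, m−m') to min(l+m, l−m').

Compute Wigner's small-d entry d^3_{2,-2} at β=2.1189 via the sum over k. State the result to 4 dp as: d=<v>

d^3_{2,-2}(β=2.1189) via Wigner's sum:
Half-angle: c=0.489352, s=0.872086. N=√(120·1·1·120)=120.000000
Admissible k: 0..1 (factorial args all ≥0)
  k=0: (−1)^4·120.0000/(24)·0.4894^2·0.8721^4 = +0.692549
  k=1: (−1)^5·120.0000/(120)·0.4894^0·0.8721^6 = -0.439903
d^3_{2,-2}(2.1189) = +0.692549 -0.439903 = +0.252646

d=0.2526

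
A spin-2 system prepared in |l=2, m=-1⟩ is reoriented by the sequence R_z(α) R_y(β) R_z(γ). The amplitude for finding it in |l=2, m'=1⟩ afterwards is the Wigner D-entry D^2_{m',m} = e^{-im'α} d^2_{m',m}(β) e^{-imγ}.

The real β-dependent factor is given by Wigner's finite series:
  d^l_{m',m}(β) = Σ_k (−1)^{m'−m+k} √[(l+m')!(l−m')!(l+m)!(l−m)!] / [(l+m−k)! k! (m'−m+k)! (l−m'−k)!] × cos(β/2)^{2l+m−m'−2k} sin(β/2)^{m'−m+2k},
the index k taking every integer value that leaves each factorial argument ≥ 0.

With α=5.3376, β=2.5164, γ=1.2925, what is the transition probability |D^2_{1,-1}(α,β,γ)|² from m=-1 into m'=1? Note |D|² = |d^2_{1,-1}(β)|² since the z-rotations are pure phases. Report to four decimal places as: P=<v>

P=0.3169

D^2_{1,-1}(5.3376,2.5164,1.2925) = e^{-i·1·5.3376}·d^2_{1,-1}(2.5164)·e^{-i·-1·1.2925}. Compute d first:
c=cos(2.5164/2)=0.307530, s=sin(2.5164/2)=0.951538; N=√[6·1·1·6]=6.000000
k∈{0,1} keeps every argument non-negative
  k=0: (−1)^2·6.0000/(2)·0.3075^2·0.9515^2 = +0.256891
  k=1: (−1)^3·6.0000/(6)·0.3075^0·0.9515^4 = -0.819795
d^2_{1,-1}(2.5164) = +0.256891 -0.819795 = -0.562904
|D^2_{1,-1}|² = |d^2_{1,-1}(β)|² = (-0.562904)² = 0.316860 (the z-rotation phases have unit modulus)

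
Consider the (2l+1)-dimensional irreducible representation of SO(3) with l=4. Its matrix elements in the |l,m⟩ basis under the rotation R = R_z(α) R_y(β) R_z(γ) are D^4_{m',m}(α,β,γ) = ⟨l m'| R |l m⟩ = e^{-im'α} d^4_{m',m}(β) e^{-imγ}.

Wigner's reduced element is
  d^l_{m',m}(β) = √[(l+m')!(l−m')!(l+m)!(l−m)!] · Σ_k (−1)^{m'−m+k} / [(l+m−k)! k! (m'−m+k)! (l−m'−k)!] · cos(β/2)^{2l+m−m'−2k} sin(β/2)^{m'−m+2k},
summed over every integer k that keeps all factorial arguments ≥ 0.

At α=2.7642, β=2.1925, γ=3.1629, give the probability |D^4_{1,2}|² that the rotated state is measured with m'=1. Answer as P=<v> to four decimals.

D^4_{1,2}(2.7642,2.1925,3.1629) = e^{-i·1·2.7642}·d^4_{1,2}(2.1925)·e^{-i·2·3.1629}. Compute d first:
c=cos(2.1925/2)=0.456935, s=sin(2.1925/2)=0.889500; N=√[120·6·720·2]=1018.233765
k∈{1,2,3} keeps every argument non-negative
  k=1: (−1)^0·1018.2338/(240)·0.4569^7·0.8895^1 = +0.015695
  k=2: (−1)^1·1018.2338/(48)·0.4569^5·0.8895^3 = -0.297383
  k=3: (−1)^2·1018.2338/(72)·0.4569^3·0.8895^5 = +0.751291
d^4_{1,2}(2.1925) = +0.015695 -0.297383 +0.751291 = +0.469603
|D^4_{1,2}|² = |d^4_{1,2}(β)|² = (+0.469603)² = 0.220527 (the z-rotation phases have unit modulus)

P=0.2205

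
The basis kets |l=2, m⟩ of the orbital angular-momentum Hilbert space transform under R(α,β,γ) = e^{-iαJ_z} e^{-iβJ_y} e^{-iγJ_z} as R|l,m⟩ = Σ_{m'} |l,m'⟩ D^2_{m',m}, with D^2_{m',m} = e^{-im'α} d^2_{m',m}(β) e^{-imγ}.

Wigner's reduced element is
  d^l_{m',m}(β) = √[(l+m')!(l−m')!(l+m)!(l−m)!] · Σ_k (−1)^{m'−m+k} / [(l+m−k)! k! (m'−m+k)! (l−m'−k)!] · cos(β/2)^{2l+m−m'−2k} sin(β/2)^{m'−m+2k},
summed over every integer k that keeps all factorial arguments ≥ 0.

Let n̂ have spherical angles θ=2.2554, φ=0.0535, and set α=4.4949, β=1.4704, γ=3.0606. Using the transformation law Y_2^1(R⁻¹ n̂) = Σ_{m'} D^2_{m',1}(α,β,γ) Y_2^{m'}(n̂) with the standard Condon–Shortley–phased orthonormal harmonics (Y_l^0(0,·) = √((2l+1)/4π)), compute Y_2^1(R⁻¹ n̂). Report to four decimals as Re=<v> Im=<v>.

Re=-0.1138 Im=-0.1653

Need the full column D^2_{m',1} for m'=−2..2 at α=4.4949, β=1.4704, γ=3.0606.
cos(β/2)=0.741697, sin(β/2)=0.670736
d^2_{-2,1}: single k=3 term ⇒ +0.447621;  D = +0.419868-0.155163i
d^2_{-1,1}: k∈[2..3] ⇒ +0.742466 -0.202398 = +0.540068;  D = +0.073489+0.535045i
d^2_{0,1}: k∈[1..2] ⇒ +0.670357 -0.548221 = +0.122135;  D = -0.121735-0.009881i
d^2_{1,1}: k∈[0..1] ⇒ +0.302625 -0.742466 = -0.439841;  D = -0.129344+0.420393i
d^2_{2,1}: single k=0 term ⇒ -0.547344;  D = -0.476087-0.270048i
Y_2^{m'}(θ=2.2554,φ=0.0535) and Σ D·Y over m':
  (+0.4199-0.1552i)·(+0.2305-0.0248i)  (+0.0735+0.5350i)·(-0.3779+0.0202i)  (-0.1217-0.0099i)·(+0.0630+0.0000i)  (-0.1293+0.4204i)·(+0.3779+0.0202i)  (-0.4761-0.2700i)·(+0.2305+0.0248i)
Y_2^1(R⁻¹ n̂) = -0.113767-0.165265i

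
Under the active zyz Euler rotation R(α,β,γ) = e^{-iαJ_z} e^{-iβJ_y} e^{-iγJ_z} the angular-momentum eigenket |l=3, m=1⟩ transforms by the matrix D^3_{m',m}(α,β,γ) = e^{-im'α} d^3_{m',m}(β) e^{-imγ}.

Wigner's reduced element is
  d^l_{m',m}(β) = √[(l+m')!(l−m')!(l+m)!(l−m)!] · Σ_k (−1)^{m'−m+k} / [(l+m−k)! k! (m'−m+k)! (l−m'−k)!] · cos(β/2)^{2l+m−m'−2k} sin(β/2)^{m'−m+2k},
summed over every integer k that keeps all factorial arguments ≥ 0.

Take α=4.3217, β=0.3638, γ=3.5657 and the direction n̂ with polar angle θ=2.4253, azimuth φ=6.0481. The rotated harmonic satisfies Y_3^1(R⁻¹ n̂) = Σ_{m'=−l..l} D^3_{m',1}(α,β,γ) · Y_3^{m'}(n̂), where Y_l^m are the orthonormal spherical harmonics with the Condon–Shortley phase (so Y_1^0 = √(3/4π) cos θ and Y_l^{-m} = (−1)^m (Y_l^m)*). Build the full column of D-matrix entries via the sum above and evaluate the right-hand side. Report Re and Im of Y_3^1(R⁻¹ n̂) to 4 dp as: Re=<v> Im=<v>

Need the full column D^3_{m',1} for m'=−3..3 at α=4.3217, β=0.3638, γ=3.5657.
cos(β/2)=0.983502, sin(β/2)=0.180899
d^3_{-3,1}: single k=4 term ⇒ +0.004012;  D = -0.004010+0.000102i
d^3_{-2,1}: k∈[3..4] ⇒ +0.035617 -0.000602 = +0.035015;  D = +0.012509-0.032704i
d^3_{-1,1}: k∈[2..4] ⇒ +0.183705 -0.008287 +0.000035 = +0.175454;  D = +0.127658+0.120364i
d^3_{0,1}: k∈[1..3] ⇒ +0.576636 -0.058525 +0.000660 = +0.518770;  D = -0.472811+0.213478i
d^3_{1,1}: k∈[0..2] ⇒ +0.905005 -0.244941 +0.006215 = +0.666279;  D = -0.022262-0.665907i
d^3_{2,1}: k∈[0..1] ⇒ -0.526394 +0.035617 = -0.490777;  D = -0.459786-0.171634i
d^3_{3,1}: single k=0 term ⇒ +0.118581;  D = -0.080652+0.086929i
Y_3^{m'}(θ=2.4253,φ=6.0481) and Σ D·Y over m':
  (-0.0040+0.0001i)·(+0.0899+0.0766i)  (+0.0125-0.0327i)·(-0.2963-0.1506i)  (+0.1277+0.1204i)·(+0.3806+0.0912i)  (-0.4728+0.2135i)·(+0.0438+0.0000i)  (-0.0223-0.6659i)·(-0.3806+0.0912i)  (-0.4598-0.1716i)·(-0.2963+0.1506i)  (-0.0807+0.0869i)·(-0.0899+0.0766i)
Y_3^1(R⁻¹ n̂) = +0.239746+0.293367i

Re=0.2397 Im=0.2934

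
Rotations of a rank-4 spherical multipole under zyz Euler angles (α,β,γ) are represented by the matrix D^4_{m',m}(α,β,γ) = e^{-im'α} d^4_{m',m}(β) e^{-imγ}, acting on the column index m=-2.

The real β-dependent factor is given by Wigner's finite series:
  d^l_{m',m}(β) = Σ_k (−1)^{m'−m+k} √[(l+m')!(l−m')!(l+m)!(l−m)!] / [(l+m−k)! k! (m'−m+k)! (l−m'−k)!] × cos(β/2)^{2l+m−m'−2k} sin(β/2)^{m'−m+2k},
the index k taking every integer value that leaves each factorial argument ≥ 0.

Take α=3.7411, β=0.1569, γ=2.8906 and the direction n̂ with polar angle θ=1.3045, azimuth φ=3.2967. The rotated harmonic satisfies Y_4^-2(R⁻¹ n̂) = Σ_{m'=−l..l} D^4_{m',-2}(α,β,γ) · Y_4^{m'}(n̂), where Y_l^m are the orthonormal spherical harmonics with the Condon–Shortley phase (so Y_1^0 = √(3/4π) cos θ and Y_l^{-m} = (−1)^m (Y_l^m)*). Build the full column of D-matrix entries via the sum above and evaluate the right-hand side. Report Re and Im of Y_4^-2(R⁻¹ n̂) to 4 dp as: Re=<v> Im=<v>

Need the full column D^4_{m',-2} for m'=−4..4 at α=3.7411, β=0.1569, γ=2.8906.
cos(β/2)=0.996924, sin(β/2)=0.078370
d^4_{-4,-2}: single k=2 term ⇒ +0.031904;  D = -0.010195+0.030231i
d^4_{-3,-2}: k∈[1..2] ⇒ +0.286977 -0.005320 = +0.281657;  D = -0.076282-0.271130i
d^4_{-2,-2}: k∈[0..2] ⇒ +0.975658 -0.072352 +0.000559 = +0.903865;  D = +0.693041+0.580230i
d^4_{-1,-2}: k∈[0..2] ⇒ -0.325401 +0.010054 -0.000041 = -0.315388;  D = +0.313890+0.030709i
d^4_{0,-2}: k∈[0..2] ⇒ +0.057199 -0.000943 +0.000002 = +0.056259;  D = +0.049318-0.027070i
d^4_{1,-2}: k∈[0..2] ⇒ -0.006703 +0.000062 -0.000000 = -0.006641;  D = +0.003003-0.005923i
d^4_{2,-2}: k∈[0..2] ⇒ +0.000559 -0.000003 +0.000000 = +0.000556;  D = -0.000072-0.000551i
d^4_{3,-2}: k∈[0..1] ⇒ -0.000033 +0.000000 = -0.000033;  D = -0.000022-0.000024i
d^4_{4,-2}: single k=0 term ⇒ +0.000001;  D = -0.000001-0.000000i
Y_4^{m'}(θ=1.3045,φ=3.2967) and Σ D·Y over m':
  (-0.0102+0.0302i)·(+0.3119-0.2229i)  (-0.0763-0.2711i)·(-0.2643+0.1327i)  (+0.6930+0.5802i)·(-0.1528+0.0490i)  (+0.3139+0.0307i)·(+0.2985-0.0467i)  (+0.0493-0.0271i)·(+0.1153+0.0000i)  (+0.0030-0.0059i)·(-0.2985-0.0467i)  (-0.0001-0.0006i)·(-0.1528-0.0490i)  (-0.0000-0.0000i)·(+0.2643+0.1327i)  (-0.0000-0.0000i)·(+0.3119+0.2229i)
Y_4^-2(R⁻¹ n̂) = +0.025038+0.011645i

Re=0.0250 Im=0.0116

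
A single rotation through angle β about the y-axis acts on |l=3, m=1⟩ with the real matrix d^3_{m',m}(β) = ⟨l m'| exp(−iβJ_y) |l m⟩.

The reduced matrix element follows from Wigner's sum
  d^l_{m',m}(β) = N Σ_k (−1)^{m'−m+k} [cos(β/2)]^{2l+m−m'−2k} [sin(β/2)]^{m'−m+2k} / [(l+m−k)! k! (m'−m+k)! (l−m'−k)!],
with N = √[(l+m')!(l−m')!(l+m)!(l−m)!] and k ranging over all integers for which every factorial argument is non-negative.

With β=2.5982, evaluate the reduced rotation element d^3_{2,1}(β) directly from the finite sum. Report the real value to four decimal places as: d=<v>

d^3_{2,1}(β=2.5982) via Wigner's sum:
With c≡cos(β/2)=0.268366 and s≡sin(β/2)=0.963317, N=[120·1·24·2]^{1/2}=75.894664
k: max(0,(1)−(2))=0 … min(3+(1),3−(2))=1
  k=0: (−1)^1·75.8947/(24)·0.2684^5·0.9633^1 = -0.004240
  k=1: (−1)^2·75.8947/(12)·0.2684^3·0.9633^3 = +0.109275
d^3_{2,1}(2.5982) = -0.004240 +0.109275 = +0.105034

d=0.1050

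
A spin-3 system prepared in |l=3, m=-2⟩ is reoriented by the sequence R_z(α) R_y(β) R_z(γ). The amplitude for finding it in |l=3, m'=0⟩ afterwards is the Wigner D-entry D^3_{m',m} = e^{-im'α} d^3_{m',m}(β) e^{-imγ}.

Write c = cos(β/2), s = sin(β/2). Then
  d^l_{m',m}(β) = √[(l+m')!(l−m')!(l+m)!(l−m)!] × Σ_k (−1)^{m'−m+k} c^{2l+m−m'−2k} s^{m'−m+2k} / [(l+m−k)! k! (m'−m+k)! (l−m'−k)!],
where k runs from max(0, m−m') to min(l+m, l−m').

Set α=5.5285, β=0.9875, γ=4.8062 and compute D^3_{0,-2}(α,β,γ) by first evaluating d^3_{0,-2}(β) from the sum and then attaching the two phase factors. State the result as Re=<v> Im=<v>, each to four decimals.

Re=-0.5162 Im=-0.0980

First d^3_{0,-2}(β=0.9875), then the phase factors e^{-i(0)α} and e^{-i(-2)γ}:
With c≡cos(β/2)=0.880562 and s≡sin(β/2)=0.473931, N=[6·6·1·120]^{1/2}=65.726707
The bounds max(0,m−m')=0 and min(l+m,l−m')=1 give 2 terms
  k=0: (−1)^2·65.7267/(12)·0.8806^4·0.4739^2 = +0.739658
  k=1: (−1)^3·65.7267/(12)·0.8806^2·0.4739^4 = -0.214260
d^3_{0,-2}(0.9875) = +0.739658 -0.214260 = +0.525397
Phases: e^{-i·(0)·5.5285}=+1.000000+0.000000i, e^{-i·(-2)·4.8062}=-0.982451-0.186523i ⇒ D=-0.516177-0.097999i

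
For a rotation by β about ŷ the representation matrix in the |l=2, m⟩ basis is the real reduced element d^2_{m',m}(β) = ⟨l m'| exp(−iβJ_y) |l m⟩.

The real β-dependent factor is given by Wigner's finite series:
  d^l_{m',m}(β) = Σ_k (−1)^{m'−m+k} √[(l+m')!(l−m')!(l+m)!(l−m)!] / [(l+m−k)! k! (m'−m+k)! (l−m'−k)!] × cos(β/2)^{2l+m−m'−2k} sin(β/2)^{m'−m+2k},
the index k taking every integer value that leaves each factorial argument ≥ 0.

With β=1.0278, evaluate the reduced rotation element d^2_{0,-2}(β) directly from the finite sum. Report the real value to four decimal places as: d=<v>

d^2_{0,-2}(β=1.0278) via Wigner's sum:
c=cos(1.0278/2)=0.870834, s=sin(1.0278/2)=0.491577; N=√[2·2·1·24]=9.797959
Admissible k: 0..0 (factorial args all ≥0)
  k=0: (−1)^2·9.7980/(4)·0.8708^2·0.4916^2 = +0.448880
d^2_{0,-2}(1.0278) = +0.448880

d=0.4489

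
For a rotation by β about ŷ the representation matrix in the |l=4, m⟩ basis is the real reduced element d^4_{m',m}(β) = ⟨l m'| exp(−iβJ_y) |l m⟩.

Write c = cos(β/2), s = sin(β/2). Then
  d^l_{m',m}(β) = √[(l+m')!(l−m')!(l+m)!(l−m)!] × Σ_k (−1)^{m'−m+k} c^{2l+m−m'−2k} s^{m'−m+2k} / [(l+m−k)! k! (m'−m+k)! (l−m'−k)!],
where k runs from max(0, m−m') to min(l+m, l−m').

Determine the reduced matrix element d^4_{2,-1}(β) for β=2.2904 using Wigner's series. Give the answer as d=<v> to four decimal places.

d=-0.1032

d^4_{2,-1}(β=2.2904) via Wigner's sum:
Half-angle: c=0.412864, s=0.910793. N=√(720·2·6·120)=1018.233765
k: max(0,(-1)−(2))=0 … min(4+(-1),4−(2))=2
  k=0: (−1)^3·1018.2338/(72)·0.4129^5·0.9108^3 = -0.128177
  k=1: (−1)^4·1018.2338/(48)·0.4129^3·0.9108^5 = +0.935675
  k=2: (−1)^5·1018.2338/(240)·0.4129^1·0.9108^7 = -0.910710
d^4_{2,-1}(2.2904) = -0.128177 +0.935675 -0.910710 = -0.103212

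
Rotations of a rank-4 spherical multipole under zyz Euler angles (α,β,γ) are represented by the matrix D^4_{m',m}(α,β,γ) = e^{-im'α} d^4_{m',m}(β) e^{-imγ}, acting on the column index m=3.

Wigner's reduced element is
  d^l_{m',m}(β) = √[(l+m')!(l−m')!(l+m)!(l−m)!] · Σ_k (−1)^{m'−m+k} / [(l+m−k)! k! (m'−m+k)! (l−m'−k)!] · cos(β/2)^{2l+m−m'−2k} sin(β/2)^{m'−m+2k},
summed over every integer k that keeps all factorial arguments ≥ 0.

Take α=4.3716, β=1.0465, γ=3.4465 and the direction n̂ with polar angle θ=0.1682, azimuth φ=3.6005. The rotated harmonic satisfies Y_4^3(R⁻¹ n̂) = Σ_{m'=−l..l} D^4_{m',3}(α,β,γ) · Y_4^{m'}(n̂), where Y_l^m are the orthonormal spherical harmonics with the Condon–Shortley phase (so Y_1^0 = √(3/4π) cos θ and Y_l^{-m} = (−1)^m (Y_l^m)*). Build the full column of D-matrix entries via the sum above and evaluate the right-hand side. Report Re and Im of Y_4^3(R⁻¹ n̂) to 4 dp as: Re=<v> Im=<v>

Re=-0.3426 Im=0.1769

Need the full column D^4_{m',3} for m'=−4..4 at α=4.3716, β=1.0465, γ=3.4465.
cos(β/2)=0.866200, sin(β/2)=0.499698
d^4_{-4,3}: single k=7 term ⇒ +0.019060;  D = +0.012382+0.014490i
d^4_{-3,3}: k∈[6..7] ⇒ +0.081767 -0.003887 = +0.077880;  D = -0.072713+0.027893i
d^4_{-2,3}: k∈[5..6] ⇒ +0.227288 -0.025214 = +0.202075;  D = -0.005153-0.202009i
d^4_{-1,3}: k∈[4..5] ⇒ +0.464324 -0.092715 = +0.371609;  D = +0.353292+0.115231i
d^4_{0,3}: k∈[3..4] ⇒ +0.719908 -0.239583 = +0.480325;  D = -0.293003+0.380606i
d^4_{1,3}: k∈[2..3] ⇒ +0.837131 -0.464324 = +0.372807;  D = -0.202412-0.313073i
d^4_{2,3}: k∈[1..2] ⇒ +0.684066 -0.682965 = +0.001101;  D = +0.001072-0.000254i
d^4_{3,3}: k∈[0..1] ⇒ +0.316916 -0.738281 = -0.421364;  D = +0.045270-0.418925i
d^4_{4,3}: single k=0 term ⇒ -0.517105;  D = +0.465978+0.224193i
Y_4^{m'}(θ=0.1682,φ=3.6005) and Σ D·Y over m':
  (+0.0124+0.0145i)·(-0.0001-0.0003i)  (-0.0727+0.0279i)·(-0.0011+0.0057i)  (-0.0052-0.2020i)·(+0.0331-0.0432i)  (+0.3533+0.1152i)·(-0.2663+0.1316i)  (-0.2930+0.3806i)·(+0.7306+0.0000i)  (-0.2024-0.3131i)·(+0.2663+0.1316i)  (+0.0011-0.0003i)·(+0.0331+0.0432i)  (+0.0453-0.4189i)·(+0.0011+0.0057i)  (+0.4660+0.2242i)·(-0.0001+0.0003i)
Y_4^3(R⁻¹ n̂) = -0.342627+0.176934i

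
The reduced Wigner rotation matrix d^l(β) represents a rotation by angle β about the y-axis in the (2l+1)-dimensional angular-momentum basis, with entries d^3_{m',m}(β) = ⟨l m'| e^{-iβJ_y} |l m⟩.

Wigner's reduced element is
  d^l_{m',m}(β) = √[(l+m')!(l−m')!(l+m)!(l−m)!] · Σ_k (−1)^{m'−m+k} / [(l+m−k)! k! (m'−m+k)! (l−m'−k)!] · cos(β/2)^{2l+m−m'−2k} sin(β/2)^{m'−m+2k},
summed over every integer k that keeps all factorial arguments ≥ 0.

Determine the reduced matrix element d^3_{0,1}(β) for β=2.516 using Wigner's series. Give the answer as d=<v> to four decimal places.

d^3_{0,1}(β=2.516) via Wigner's sum:
c=cos(2.516/2)=0.307720, s=sin(2.516/2)=0.951477; N=√[6·6·24·2]=41.569219
Admissible k: 1..3 (factorial args all ≥0)
  k=1: (−1)^0·41.5692/(12)·0.3077^5·0.9515^1 = +0.009094
  k=2: (−1)^1·41.5692/(4)·0.3077^3·0.9515^3 = -0.260841
  k=3: (−1)^2·41.5692/(12)·0.3077^1·0.9515^5 = +0.831262
d^3_{0,1}(2.516) = +0.009094 -0.260841 +0.831262 = +0.579516

d=0.5795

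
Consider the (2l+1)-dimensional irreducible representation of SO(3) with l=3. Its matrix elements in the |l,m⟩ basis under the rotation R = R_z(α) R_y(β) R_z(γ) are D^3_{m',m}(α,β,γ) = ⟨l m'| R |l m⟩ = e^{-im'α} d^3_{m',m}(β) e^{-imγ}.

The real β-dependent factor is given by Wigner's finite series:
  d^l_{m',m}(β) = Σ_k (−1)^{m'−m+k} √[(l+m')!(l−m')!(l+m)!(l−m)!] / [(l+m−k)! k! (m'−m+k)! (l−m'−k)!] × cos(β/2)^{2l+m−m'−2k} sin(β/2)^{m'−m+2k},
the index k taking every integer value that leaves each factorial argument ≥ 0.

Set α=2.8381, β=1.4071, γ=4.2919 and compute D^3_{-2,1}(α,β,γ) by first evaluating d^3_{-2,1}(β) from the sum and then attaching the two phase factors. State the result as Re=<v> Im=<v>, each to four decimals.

D^3_{-2,1}(2.8381,1.4071,4.2919) = e^{-i·-2·2.8381}·d^3_{-2,1}(1.4071)·e^{-i·1·4.2919}. Compute d first:
c=cos(1.4071/2)=0.762550, s=sin(1.4071/2)=0.646929; N=√[1·120·24·2]=75.894664
The bounds max(0,m−m')=3 and min(l+m,l−m')=4 give 2 terms
  k=3: (−1)^0·75.8947/(12)·0.7626^3·0.6469^3 = +0.759286
  k=4: (−1)^1·75.8947/(24)·0.7626^1·0.6469^5 = -0.273244
d^3_{-2,1}(1.4071) = +0.759286 -0.273244 = +0.486041
D = (+0.821371-0.570394i)·(+0.486041)·(-0.408207+0.912889i) = +0.090120+0.477613i

Re=0.0901 Im=0.4776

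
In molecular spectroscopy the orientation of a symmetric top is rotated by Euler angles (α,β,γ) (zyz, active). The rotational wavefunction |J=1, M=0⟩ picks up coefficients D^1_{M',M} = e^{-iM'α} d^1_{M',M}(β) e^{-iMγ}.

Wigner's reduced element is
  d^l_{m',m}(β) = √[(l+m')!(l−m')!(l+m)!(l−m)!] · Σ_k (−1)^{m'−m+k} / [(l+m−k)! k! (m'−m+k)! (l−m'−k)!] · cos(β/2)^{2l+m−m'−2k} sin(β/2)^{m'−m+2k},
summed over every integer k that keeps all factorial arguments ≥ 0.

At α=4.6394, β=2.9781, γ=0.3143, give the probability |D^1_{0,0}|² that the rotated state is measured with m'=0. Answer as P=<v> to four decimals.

First d^1_{0,0}(β=2.9781), then the phase factors e^{-i(0)α} and e^{-i(0)γ}:
Half-angle: c=0.081655, s=0.996661. N=√(1·1·1·1)=1.000000
Admissible k: 0..1 (factorial args all ≥0)
  k=0: (−1)^0·1.0000/(1)·0.0817^2·0.9967^0 = +0.006668
  k=1: (−1)^1·1.0000/(1)·0.0817^0·0.9967^2 = -0.993332
d^1_{0,0}(2.9781) = +0.006668 -0.993332 = -0.986665
|D^1_{0,0}|² = |d^1_{0,0}(β)|² = (-0.986665)² = 0.973507 (the z-rotation phases have unit modulus)

P=0.9735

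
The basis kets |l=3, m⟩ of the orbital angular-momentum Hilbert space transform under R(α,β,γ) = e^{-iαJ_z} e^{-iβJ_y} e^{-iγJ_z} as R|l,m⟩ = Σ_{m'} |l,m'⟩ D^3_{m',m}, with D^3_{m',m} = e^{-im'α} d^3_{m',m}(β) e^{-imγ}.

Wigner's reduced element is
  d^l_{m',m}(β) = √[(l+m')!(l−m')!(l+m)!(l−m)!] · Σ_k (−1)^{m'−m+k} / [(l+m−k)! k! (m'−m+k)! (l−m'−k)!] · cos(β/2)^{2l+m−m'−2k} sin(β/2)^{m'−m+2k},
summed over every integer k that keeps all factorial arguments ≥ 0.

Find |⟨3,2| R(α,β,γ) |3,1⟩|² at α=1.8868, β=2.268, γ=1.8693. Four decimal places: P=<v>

D^3_{2,1}(1.8868,2.268,1.8693) = e^{-i·2·1.8868}·d^3_{2,1}(2.268)·e^{-i·1·1.8693}. Compute d first:
Half-angle: c=0.423039, s=0.906112. N=√(120·1·24·2)=75.894664
k: max(0,(1)−(2))=0 … min(3+(1),3−(2))=1
  k=0: (−1)^1·75.8947/(24)·0.4230^5·0.9061^1 = -0.038822
  k=1: (−1)^2·75.8947/(12)·0.4230^3·0.9061^3 = +0.356218
d^3_{2,1}(2.268) = -0.038822 +0.356218 = +0.317395
|D^3_{2,1}|² = |d^3_{2,1}(β)|² = (+0.317395)² = 0.100740 (the z-rotation phases have unit modulus)

P=0.1007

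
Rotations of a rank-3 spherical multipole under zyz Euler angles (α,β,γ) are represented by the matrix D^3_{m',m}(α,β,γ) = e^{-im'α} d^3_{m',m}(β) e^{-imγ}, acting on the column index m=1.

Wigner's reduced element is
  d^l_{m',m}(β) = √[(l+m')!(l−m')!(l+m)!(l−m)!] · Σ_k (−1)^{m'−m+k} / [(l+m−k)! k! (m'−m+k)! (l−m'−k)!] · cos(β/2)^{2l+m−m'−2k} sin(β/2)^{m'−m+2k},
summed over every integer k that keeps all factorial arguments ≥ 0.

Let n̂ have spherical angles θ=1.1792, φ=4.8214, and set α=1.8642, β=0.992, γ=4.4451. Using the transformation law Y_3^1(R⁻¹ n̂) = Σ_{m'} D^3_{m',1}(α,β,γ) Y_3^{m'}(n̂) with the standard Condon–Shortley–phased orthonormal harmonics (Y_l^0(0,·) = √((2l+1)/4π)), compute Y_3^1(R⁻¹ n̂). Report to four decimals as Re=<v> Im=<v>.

Need the full column D^3_{m',1} for m'=−3..3 at α=1.8642, β=0.992, γ=4.4451.
cos(β/2)=0.879493, sin(β/2)=0.475911
d^3_{-3,1}: single k=4 term ⇒ +0.153679;  D = +0.063126+0.140115i
d^3_{-2,1}: k∈[3..4] ⇒ +0.463773 -0.067899 = +0.395874;  D = +0.298480-0.260050i
d^3_{-1,1}: k∈[2..4] ⇒ +0.813080 -0.317438 +0.011619 = +0.507261;  D = -0.429592-0.269747i
d^3_{0,1}: k∈[1..3] ⇒ +0.867519 -0.762057 +0.074380 = +0.179842;  D = -0.047499+0.173456i
d^3_{1,1}: k∈[0..2] ⇒ +0.462802 -1.084107 +0.238079 = -0.383227;  D = -0.383096+0.010007i
d^3_{2,1}: k∈[0..1] ⇒ -0.791933 +0.463773 = -0.328160;  D = +0.103078+0.311551i
d^3_{3,1}: single k=0 term ⇒ +0.524841;  D = -0.429305+0.301920i
Y_3^{m'}(θ=1.1792,φ=4.8214) and Σ D·Y over m':
  (+0.0631+0.1401i)·(-0.1058-0.3120i)  (+0.2985-0.2600i)·(-0.3253+0.0721i)  (-0.4296-0.2697i)·(-0.0088-0.0807i)  (-0.0475+0.1735i)·(-0.3235+0.0000i)  (-0.3831+0.0100i)·(+0.0088-0.0807i)  (+0.1031+0.3116i)·(-0.3253-0.0721i)  (-0.4293+0.3019i)·(+0.1058-0.3120i)
Y_3^1(R⁻¹ n̂) = -0.008820+0.140609i

Re=-0.0088 Im=0.1406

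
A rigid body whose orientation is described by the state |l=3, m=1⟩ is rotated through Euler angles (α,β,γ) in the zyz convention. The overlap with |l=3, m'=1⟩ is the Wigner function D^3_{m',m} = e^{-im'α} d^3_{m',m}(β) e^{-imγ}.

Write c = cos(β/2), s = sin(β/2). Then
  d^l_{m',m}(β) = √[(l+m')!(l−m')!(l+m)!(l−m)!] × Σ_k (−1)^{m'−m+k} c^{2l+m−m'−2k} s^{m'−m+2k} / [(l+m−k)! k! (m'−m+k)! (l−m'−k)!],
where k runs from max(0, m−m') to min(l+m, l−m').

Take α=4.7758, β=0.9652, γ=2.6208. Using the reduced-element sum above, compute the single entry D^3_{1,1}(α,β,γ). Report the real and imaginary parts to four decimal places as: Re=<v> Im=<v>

First d^3_{1,1}(β=0.9652), then the phase factors e^{-i(1)α} and e^{-i(1)γ}:
With c≡cos(β/2)=0.885791 and s≡sin(β/2)=0.464084, N=[24·2·24·2]^{1/2}=48.000000
k∈{0,1,2} keeps every argument non-negative
  k=0: (−1)^0·48.0000/(48)·0.8858^6·0.4641^0 = +0.483046
  k=1: (−1)^1·48.0000/(6)·0.8858^4·0.4641^2 = -1.060739
  k=2: (−1)^2·48.0000/(8)·0.8858^2·0.4641^4 = +0.218373
d^3_{1,1}(0.9652) = +0.483046 -1.060739 +0.218373 = -0.359319
Phases: e^{-i·(1)·4.7758}=+0.063369+0.997990i, e^{-i·(1)·2.6208}=-0.867425-0.497568i ⇒ D=-0.158676+0.322386i

Re=-0.1587 Im=0.3224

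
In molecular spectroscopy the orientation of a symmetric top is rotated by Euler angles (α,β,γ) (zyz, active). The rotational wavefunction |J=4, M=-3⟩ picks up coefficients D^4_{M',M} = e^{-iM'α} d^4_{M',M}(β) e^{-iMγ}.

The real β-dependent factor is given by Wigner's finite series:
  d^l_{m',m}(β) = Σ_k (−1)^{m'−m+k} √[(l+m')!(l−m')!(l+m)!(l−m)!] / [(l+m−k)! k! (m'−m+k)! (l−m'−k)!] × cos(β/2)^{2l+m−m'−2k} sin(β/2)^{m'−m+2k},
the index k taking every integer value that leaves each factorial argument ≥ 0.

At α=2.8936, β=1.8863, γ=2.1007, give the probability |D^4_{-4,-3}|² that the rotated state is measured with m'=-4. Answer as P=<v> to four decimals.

P=0.0030

Split into d^4_{-4,-3}(β=1.8863) × two z-phases.
c=cos(1.8863/2)=0.587241, s=sin(1.8863/2)=0.809412; N=√[1·40320·1·5040]=14255.272709
k∈{1} keeps every argument non-negative
  k=1: (−1)^0·14255.2727/(5040)·0.5872^7·0.8094^1 = +0.055135
d^4_{-4,-3}(1.8863) = +0.055135
|D^4_{-4,-3}|² = |d^4_{-4,-3}(β)|² = (+0.055135)² = 0.003040 (the z-rotation phases have unit modulus)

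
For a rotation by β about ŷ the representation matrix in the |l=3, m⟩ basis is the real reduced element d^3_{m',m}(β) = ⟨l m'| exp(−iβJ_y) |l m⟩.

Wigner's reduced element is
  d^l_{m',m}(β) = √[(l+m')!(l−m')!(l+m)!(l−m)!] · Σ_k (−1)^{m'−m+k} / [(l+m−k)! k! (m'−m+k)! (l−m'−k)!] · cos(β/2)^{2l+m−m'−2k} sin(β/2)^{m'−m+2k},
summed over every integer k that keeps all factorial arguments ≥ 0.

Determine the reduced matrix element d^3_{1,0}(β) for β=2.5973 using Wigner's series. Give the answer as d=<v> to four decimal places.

d=-0.5963

d^3_{1,0}(β=2.5973) via Wigner's sum:
c=cos(2.5973/2)=0.268799, s=sin(2.5973/2)=0.963196; N=√[24·2·6·6]=41.569219
Admissible k: 0..2 (factorial args all ≥0)
  k=0: (−1)^1·41.5692/(12)·0.2688^5·0.9632^1 = -0.004682
  k=1: (−1)^2·41.5692/(4)·0.2688^3·0.9632^3 = +0.180360
  k=2: (−1)^3·41.5692/(12)·0.2688^1·0.9632^5 = -0.771956
d^3_{1,0}(2.5973) = -0.004682 +0.180360 -0.771956 = -0.596278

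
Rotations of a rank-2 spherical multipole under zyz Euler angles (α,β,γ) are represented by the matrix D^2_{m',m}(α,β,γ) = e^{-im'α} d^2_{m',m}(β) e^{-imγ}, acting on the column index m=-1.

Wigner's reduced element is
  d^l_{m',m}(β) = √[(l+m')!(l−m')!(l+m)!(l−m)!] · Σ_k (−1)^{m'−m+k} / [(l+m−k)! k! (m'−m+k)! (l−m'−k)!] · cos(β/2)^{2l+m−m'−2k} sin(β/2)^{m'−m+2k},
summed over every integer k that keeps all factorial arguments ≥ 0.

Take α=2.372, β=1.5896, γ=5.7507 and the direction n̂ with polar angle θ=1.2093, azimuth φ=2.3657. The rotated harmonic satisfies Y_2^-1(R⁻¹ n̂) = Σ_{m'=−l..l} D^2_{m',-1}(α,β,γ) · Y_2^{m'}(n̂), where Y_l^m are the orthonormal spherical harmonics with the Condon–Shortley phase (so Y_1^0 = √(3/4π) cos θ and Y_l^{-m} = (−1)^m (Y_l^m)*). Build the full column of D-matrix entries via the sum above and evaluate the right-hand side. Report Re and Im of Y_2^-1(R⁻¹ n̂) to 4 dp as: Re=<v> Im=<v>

Need the full column D^2_{m',-1} for m'=−2..2 at α=2.372, β=1.5896, γ=5.7507.
cos(β/2)=0.700428, sin(β/2)=0.713724
d^2_{-2,-1}: single k=1 term ⇒ +0.490512;  D = -0.235540-0.430259i
d^2_{-1,-1}: k∈[0..1] ⇒ +0.240687 -0.749735 = -0.509048;  D = +0.135150-0.490779i
d^2_{0,-1}: k∈[0..1] ⇒ -0.600752 +0.623776 = +0.023024;  D = +0.019837-0.011689i
d^2_{1,-1}: k∈[0..1] ⇒ +0.749735 -0.259490 = +0.490245;  D = -0.476529-0.115155i
d^2_{2,-1}: single k=0 term ⇒ -0.509311;  D = -0.272304-0.430405i
Y_2^{m'}(θ=1.2093,φ=2.3657) and Σ D·Y over m':
  (-0.2355-0.4303i)·(+0.0064+0.3379i)  (+0.1352-0.4908i)·(-0.1824-0.1790i)  (+0.0198-0.0117i)·(-0.1970+0.0000i)  (-0.4765-0.1152i)·(+0.1824-0.1790i)  (-0.2723-0.4304i)·(+0.0064-0.3379i)
Y_2^-1(R⁻¹ n̂) = -0.227263+0.138823i

Re=-0.2273 Im=0.1388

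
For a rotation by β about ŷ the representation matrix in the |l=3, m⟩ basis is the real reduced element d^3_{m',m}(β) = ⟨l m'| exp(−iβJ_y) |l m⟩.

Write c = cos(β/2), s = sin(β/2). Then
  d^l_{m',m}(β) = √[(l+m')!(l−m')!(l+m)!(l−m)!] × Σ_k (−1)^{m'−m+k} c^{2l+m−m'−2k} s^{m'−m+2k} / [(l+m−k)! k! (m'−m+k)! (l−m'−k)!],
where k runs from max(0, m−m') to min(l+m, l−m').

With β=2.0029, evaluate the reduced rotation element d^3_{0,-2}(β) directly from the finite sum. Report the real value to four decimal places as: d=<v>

d^3_{0,-2}(β=2.0029) via Wigner's sum:
c=cos(2.0029/2)=0.539082, s=sin(2.0029/2)=0.842254; N=√[6·6·1·120]=65.726707
k: max(0,(-2)−(0))=0 … min(3+(-2),3−(0))=1
  k=0: (−1)^2·65.7267/(12)·0.5391^4·0.8423^2 = +0.328144
  k=1: (−1)^3·65.7267/(12)·0.5391^2·0.8423^4 = -0.801016
d^3_{0,-2}(2.0029) = +0.328144 -0.801016 = -0.472872

d=-0.4729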